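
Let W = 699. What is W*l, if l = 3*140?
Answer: 293580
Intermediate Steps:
l = 420
W*l = 699*420 = 293580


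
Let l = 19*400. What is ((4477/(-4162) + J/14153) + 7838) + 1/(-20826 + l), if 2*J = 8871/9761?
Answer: 29798133959289374381/3802274071573498 ≈ 7836.9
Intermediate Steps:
J = 8871/19522 (J = (8871/9761)/2 = (8871*(1/9761))/2 = (½)*(8871/9761) = 8871/19522 ≈ 0.45441)
l = 7600
((4477/(-4162) + J/14153) + 7838) + 1/(-20826 + l) = ((4477/(-4162) + (8871/19522)/14153) + 7838) + 1/(-20826 + 7600) = ((4477*(-1/4162) + (8871/19522)*(1/14153)) + 7838) + 1/(-13226) = ((-4477/4162 + 8871/276294866) + 7838) - 1/13226 = (-309233798495/287484808073 + 7838) - 1/13226 = 2252996691877679/287484808073 - 1/13226 = 29798133959289374381/3802274071573498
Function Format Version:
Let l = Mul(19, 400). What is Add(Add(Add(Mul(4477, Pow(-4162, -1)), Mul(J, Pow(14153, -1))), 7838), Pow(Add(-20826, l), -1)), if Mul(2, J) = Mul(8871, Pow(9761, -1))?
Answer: Rational(29798133959289374381, 3802274071573498) ≈ 7836.9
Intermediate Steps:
J = Rational(8871, 19522) (J = Mul(Rational(1, 2), Mul(8871, Pow(9761, -1))) = Mul(Rational(1, 2), Mul(8871, Rational(1, 9761))) = Mul(Rational(1, 2), Rational(8871, 9761)) = Rational(8871, 19522) ≈ 0.45441)
l = 7600
Add(Add(Add(Mul(4477, Pow(-4162, -1)), Mul(J, Pow(14153, -1))), 7838), Pow(Add(-20826, l), -1)) = Add(Add(Add(Mul(4477, Pow(-4162, -1)), Mul(Rational(8871, 19522), Pow(14153, -1))), 7838), Pow(Add(-20826, 7600), -1)) = Add(Add(Add(Mul(4477, Rational(-1, 4162)), Mul(Rational(8871, 19522), Rational(1, 14153))), 7838), Pow(-13226, -1)) = Add(Add(Add(Rational(-4477, 4162), Rational(8871, 276294866)), 7838), Rational(-1, 13226)) = Add(Add(Rational(-309233798495, 287484808073), 7838), Rational(-1, 13226)) = Add(Rational(2252996691877679, 287484808073), Rational(-1, 13226)) = Rational(29798133959289374381, 3802274071573498)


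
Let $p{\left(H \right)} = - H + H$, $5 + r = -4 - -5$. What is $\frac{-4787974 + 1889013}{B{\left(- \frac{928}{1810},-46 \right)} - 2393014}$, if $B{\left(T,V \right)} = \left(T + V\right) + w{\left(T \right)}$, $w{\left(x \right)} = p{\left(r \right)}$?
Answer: $\frac{201812285}{166593828} \approx 1.2114$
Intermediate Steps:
$r = -4$ ($r = -5 - -1 = -5 + \left(-4 + 5\right) = -5 + 1 = -4$)
$p{\left(H \right)} = 0$
$w{\left(x \right)} = 0$
$B{\left(T,V \right)} = T + V$ ($B{\left(T,V \right)} = \left(T + V\right) + 0 = T + V$)
$\frac{-4787974 + 1889013}{B{\left(- \frac{928}{1810},-46 \right)} - 2393014} = \frac{-4787974 + 1889013}{\left(- \frac{928}{1810} - 46\right) - 2393014} = - \frac{2898961}{\left(\left(-928\right) \frac{1}{1810} - 46\right) - 2393014} = - \frac{2898961}{\left(- \frac{464}{905} - 46\right) - 2393014} = - \frac{2898961}{- \frac{42094}{905} - 2393014} = - \frac{2898961}{- \frac{2165719764}{905}} = \left(-2898961\right) \left(- \frac{905}{2165719764}\right) = \frac{201812285}{166593828}$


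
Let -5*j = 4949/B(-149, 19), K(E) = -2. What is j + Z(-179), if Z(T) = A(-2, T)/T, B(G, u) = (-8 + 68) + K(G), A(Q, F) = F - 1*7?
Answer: -831931/51910 ≈ -16.026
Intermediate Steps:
A(Q, F) = -7 + F (A(Q, F) = F - 7 = -7 + F)
B(G, u) = 58 (B(G, u) = (-8 + 68) - 2 = 60 - 2 = 58)
j = -4949/290 (j = -4949/(5*58) = -⅕*4949/58 = -4949/290 ≈ -17.066)
Z(T) = (-7 + T)/T
j + Z(-179) = -4949/290 + (-7 - 179)/(-179) = -4949/290 - 1/179*(-186) = -4949/290 + 186/179 = -831931/51910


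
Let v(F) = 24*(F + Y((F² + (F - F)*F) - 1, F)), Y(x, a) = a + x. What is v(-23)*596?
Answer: 6894528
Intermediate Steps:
v(F) = -24 + 24*F² + 48*F (v(F) = 24*(F + (F + ((F² + (F - F)*F) - 1))) = 24*(F + (F + ((F² + 0*F) - 1))) = 24*(F + (F + ((F² + 0) - 1))) = 24*(F + (F + (F² - 1))) = 24*(F + (F + (-1 + F²))) = 24*(F + (-1 + F + F²)) = 24*(-1 + F² + 2*F) = -24 + 24*F² + 48*F)
v(-23)*596 = (-24 + 24*(-23)² + 48*(-23))*596 = (-24 + 24*529 - 1104)*596 = (-24 + 12696 - 1104)*596 = 11568*596 = 6894528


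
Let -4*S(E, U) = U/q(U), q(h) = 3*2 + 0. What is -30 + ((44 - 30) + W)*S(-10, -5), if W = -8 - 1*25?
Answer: -815/24 ≈ -33.958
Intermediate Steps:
W = -33 (W = -8 - 25 = -33)
q(h) = 6 (q(h) = 6 + 0 = 6)
S(E, U) = -U/24 (S(E, U) = -U/(4*6) = -U/24)
-30 + ((44 - 30) + W)*S(-10, -5) = -30 + ((44 - 30) - 33)*(-1/24*(-5)) = -30 + (14 - 33)*(5/24) = -30 - 19*5/24 = -30 - 95/24 = -815/24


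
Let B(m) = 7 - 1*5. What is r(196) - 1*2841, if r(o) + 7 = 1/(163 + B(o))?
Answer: -469919/165 ≈ -2848.0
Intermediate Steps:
B(m) = 2 (B(m) = 7 - 5 = 2)
r(o) = -1154/165 (r(o) = -7 + 1/(163 + 2) = -7 + 1/165 = -1154/165)
r(196) - 1*2841 = -1154/165 - 1*2841 = -1154/165 - 2841 = -469919/165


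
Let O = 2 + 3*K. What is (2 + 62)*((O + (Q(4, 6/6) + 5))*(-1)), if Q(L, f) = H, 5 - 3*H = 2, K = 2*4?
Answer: -2048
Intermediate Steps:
K = 8
H = 1 (H = 5/3 - 1/3*2 = 5/3 - 2/3 = 1)
Q(L, f) = 1
O = 26 (O = 2 + 3*8 = 2 + 24 = 26)
(2 + 62)*((O + (Q(4, 6/6) + 5))*(-1)) = (2 + 62)*((26 + (1 + 5))*(-1)) = 64*((26 + 6)*(-1)) = 64*(32*(-1)) = 64*(-32) = -2048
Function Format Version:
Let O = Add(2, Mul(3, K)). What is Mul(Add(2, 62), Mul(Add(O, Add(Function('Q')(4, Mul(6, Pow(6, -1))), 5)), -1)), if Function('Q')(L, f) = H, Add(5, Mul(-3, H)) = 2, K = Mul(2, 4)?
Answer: -2048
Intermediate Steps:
K = 8
H = 1 (H = Add(Rational(5, 3), Mul(Rational(-1, 3), 2)) = Add(Rational(5, 3), Rational(-2, 3)) = 1)
Function('Q')(L, f) = 1
O = 26 (O = Add(2, Mul(3, 8)) = Add(2, 24) = 26)
Mul(Add(2, 62), Mul(Add(O, Add(Function('Q')(4, Mul(6, Pow(6, -1))), 5)), -1)) = Mul(Add(2, 62), Mul(Add(26, Add(1, 5)), -1)) = Mul(64, Mul(Add(26, 6), -1)) = Mul(64, Mul(32, -1)) = Mul(64, -32) = -2048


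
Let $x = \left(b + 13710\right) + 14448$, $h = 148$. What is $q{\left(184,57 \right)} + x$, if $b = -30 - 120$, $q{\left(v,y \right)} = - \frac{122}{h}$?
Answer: $\frac{2072531}{74} \approx 28007.0$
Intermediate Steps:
$q{\left(v,y \right)} = - \frac{61}{74}$ ($q{\left(v,y \right)} = - \frac{122}{148} = \left(-122\right) \frac{1}{148} = - \frac{61}{74}$)
$b = -150$ ($b = -30 - 120 = -150$)
$x = 28008$ ($x = \left(-150 + 13710\right) + 14448 = 13560 + 14448 = 28008$)
$q{\left(184,57 \right)} + x = - \frac{61}{74} + 28008 = \frac{2072531}{74}$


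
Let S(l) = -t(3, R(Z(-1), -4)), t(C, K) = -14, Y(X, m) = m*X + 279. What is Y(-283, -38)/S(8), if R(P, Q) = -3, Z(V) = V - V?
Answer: 11033/14 ≈ 788.07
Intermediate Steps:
Z(V) = 0
Y(X, m) = 279 + X*m (Y(X, m) = X*m + 279 = 279 + X*m)
S(l) = 14 (S(l) = -1*(-14) = 14)
Y(-283, -38)/S(8) = (279 - 283*(-38))/14 = (279 + 10754)*(1/14) = 11033*(1/14) = 11033/14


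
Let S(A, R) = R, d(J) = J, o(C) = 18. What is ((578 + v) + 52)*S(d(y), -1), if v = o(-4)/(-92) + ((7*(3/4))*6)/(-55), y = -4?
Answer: -795978/1265 ≈ -629.23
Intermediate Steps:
v = -972/1265 (v = 18/(-92) + ((7*(3/4))*6)/(-55) = 18*(-1/92) + ((7*(3*(¼)))*6)*(-1/55) = -9/46 + ((7*(¾))*6)*(-1/55) = -9/46 + ((21/4)*6)*(-1/55) = -9/46 + (63/2)*(-1/55) = -9/46 - 63/110 = -972/1265 ≈ -0.76838)
((578 + v) + 52)*S(d(y), -1) = ((578 - 972/1265) + 52)*(-1) = (730198/1265 + 52)*(-1) = (795978/1265)*(-1) = -795978/1265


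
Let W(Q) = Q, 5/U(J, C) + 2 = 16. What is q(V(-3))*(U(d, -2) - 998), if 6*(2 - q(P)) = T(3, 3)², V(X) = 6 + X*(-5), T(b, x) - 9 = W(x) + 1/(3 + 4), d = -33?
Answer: 92698979/4116 ≈ 22522.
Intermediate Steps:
U(J, C) = 5/14 (U(J, C) = 5/(-2 + 16) = 5/14)
T(b, x) = 64/7 + x (T(b, x) = 9 + (x + 1/(3 + 4)) = 9 + (x + 1/7) = 9 + (x + ⅐) = 9 + (⅐ + x) = 64/7 + x)
V(X) = 6 - 5*X
q(P) = -6637/294 (q(P) = 2 - (64/7 + 3)²/6 = 2 - (85/7)²/6 = 2 - ⅙*7225/49 = 2 - 7225/294 = -6637/294)
q(V(-3))*(U(d, -2) - 998) = -6637*(5/14 - 998)/294 = -6637/294*(-13967/14) = 92698979/4116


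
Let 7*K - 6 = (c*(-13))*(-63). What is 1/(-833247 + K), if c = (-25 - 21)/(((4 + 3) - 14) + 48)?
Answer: -287/239179317 ≈ -1.1999e-6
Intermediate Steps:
c = -46/41 (c = -46/((7 - 14) + 48) = -46/(-7 + 48) = -46/41 ≈ -1.1220)
K = -37428/287 (K = 6/7 + (-46/41*(-13)*(-63))/7 = 6/7 + ((598/41)*(-63))/7 = 6/7 + (1/7)*(-37674/41) = 6/7 - 5382/41 = -37428/287 ≈ -130.41)
1/(-833247 + K) = 1/(-833247 - 37428/287) = 1/(-239179317/287) = -287/239179317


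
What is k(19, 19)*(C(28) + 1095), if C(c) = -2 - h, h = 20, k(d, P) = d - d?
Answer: 0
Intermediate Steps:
k(d, P) = 0
C(c) = -22 (C(c) = -2 - 1*20 = -2 - 20 = -22)
k(19, 19)*(C(28) + 1095) = 0*(-22 + 1095) = 0*1073 = 0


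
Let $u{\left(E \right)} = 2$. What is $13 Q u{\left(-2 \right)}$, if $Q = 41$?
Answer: $1066$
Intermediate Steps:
$13 Q u{\left(-2 \right)} = 13 \cdot 41 \cdot 2 = 533 \cdot 2 = 1066$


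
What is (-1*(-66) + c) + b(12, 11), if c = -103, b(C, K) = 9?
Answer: -28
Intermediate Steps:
(-1*(-66) + c) + b(12, 11) = (-1*(-66) - 103) + 9 = (66 - 103) + 9 = -37 + 9 = -28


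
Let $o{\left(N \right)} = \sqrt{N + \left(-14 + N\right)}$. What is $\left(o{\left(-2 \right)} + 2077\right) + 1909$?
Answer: $3986 + 3 i \sqrt{2} \approx 3986.0 + 4.2426 i$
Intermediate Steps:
$o{\left(N \right)} = \sqrt{-14 + 2 N}$
$\left(o{\left(-2 \right)} + 2077\right) + 1909 = \left(\sqrt{-14 + 2 \left(-2\right)} + 2077\right) + 1909 = \left(\sqrt{-14 - 4} + 2077\right) + 1909 = \left(\sqrt{-18} + 2077\right) + 1909 = \left(3 i \sqrt{2} + 2077\right) + 1909 = \left(2077 + 3 i \sqrt{2}\right) + 1909 = 3986 + 3 i \sqrt{2}$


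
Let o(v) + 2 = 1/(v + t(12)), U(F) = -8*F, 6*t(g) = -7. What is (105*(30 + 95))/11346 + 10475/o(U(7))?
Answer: -6792707425/1308572 ≈ -5190.9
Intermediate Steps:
t(g) = -7/6 (t(g) = (1/6)*(-7) = -7/6)
o(v) = -2 + 1/(-7/6 + v) (o(v) = -2 + 1/(v - 7/6) = -2 + 1/(-7/6 + v))
(105*(30 + 95))/11346 + 10475/o(U(7)) = (105*(30 + 95))/11346 + 10475/((4*(5 - (-24)*7)/(-7 + 6*(-8*7)))) = (105*125)*(1/11346) + 10475/((4*(5 - 3*(-56))/(-7 + 6*(-56)))) = 13125*(1/11346) + 10475/((4*(5 + 168)/(-7 - 336))) = 4375/3782 + 10475/((4*173/(-343))) = 4375/3782 + 10475/((4*(-1/343)*173)) = 4375/3782 + 10475/(-692/343) = 4375/3782 + 10475*(-343/692) = 4375/3782 - 3592925/692 = -6792707425/1308572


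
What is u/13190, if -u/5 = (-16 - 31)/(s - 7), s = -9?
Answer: -47/42208 ≈ -0.0011135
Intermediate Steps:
u = -235/16 (u = -5*(-16 - 31)/(-9 - 7) = -(-235)/(-16) = -(-235)*(-1)/16 = -5*47/16 = -235/16 ≈ -14.688)
u/13190 = -235/16/13190 = (1/13190)*(-235/16) = -47/42208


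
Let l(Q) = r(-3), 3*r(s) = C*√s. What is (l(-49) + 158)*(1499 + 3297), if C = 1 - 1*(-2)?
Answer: 757768 + 4796*I*√3 ≈ 7.5777e+5 + 8306.9*I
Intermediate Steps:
C = 3 (C = 1 + 2 = 3)
r(s) = √s (r(s) = (3*√s)/3 = √s)
l(Q) = I*√3 (l(Q) = √(-3) = I*√3)
(l(-49) + 158)*(1499 + 3297) = (I*√3 + 158)*(1499 + 3297) = (158 + I*√3)*4796 = 757768 + 4796*I*√3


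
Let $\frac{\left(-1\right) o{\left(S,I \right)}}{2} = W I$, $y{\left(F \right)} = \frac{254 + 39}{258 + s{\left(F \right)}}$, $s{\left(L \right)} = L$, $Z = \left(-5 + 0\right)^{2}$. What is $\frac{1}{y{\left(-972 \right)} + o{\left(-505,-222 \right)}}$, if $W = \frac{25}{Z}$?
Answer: $\frac{714}{316723} \approx 0.0022543$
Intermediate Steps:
$Z = 25$ ($Z = \left(-5\right)^{2} = 25$)
$W = 1$ ($W = \frac{25}{25} = 25 \cdot \frac{1}{25} = 1$)
$y{\left(F \right)} = \frac{293}{258 + F}$ ($y{\left(F \right)} = \frac{254 + 39}{258 + F} = \frac{293}{258 + F}$)
$o{\left(S,I \right)} = - 2 I$ ($o{\left(S,I \right)} = - 2 \cdot 1 I = - 2 I$)
$\frac{1}{y{\left(-972 \right)} + o{\left(-505,-222 \right)}} = \frac{1}{\frac{293}{258 - 972} - -444} = \frac{1}{\frac{293}{-714} + 444} = \frac{1}{293 \left(- \frac{1}{714}\right) + 444} = \frac{1}{- \frac{293}{714} + 444} = \frac{1}{\frac{316723}{714}} = \frac{714}{316723}$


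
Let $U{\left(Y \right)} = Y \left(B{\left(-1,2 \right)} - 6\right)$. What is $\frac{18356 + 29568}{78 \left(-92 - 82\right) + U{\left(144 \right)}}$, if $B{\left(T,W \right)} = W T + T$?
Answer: $- \frac{11981}{3717} \approx -3.2233$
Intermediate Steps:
$B{\left(T,W \right)} = T + T W$ ($B{\left(T,W \right)} = T W + T = T + T W$)
$U{\left(Y \right)} = - 9 Y$ ($U{\left(Y \right)} = Y \left(- (1 + 2) - 6\right) = Y \left(\left(-1\right) 3 - 6\right) = Y \left(-3 - 6\right) = Y \left(-9\right) = - 9 Y$)
$\frac{18356 + 29568}{78 \left(-92 - 82\right) + U{\left(144 \right)}} = \frac{18356 + 29568}{78 \left(-92 - 82\right) - 1296} = \frac{47924}{78 \left(-174\right) - 1296} = \frac{47924}{-13572 - 1296} = \frac{47924}{-14868} = 47924 \left(- \frac{1}{14868}\right) = - \frac{11981}{3717}$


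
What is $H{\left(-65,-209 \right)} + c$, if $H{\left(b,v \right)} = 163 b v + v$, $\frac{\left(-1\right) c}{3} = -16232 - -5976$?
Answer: $2244914$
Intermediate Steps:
$c = 30768$ ($c = - 3 \left(-16232 - -5976\right) = - 3 \left(-16232 + 5976\right) = \left(-3\right) \left(-10256\right) = 30768$)
$H{\left(b,v \right)} = v + 163 b v$ ($H{\left(b,v \right)} = 163 b v + v = v + 163 b v$)
$H{\left(-65,-209 \right)} + c = - 209 \left(1 + 163 \left(-65\right)\right) + 30768 = - 209 \left(1 - 10595\right) + 30768 = \left(-209\right) \left(-10594\right) + 30768 = 2214146 + 30768 = 2244914$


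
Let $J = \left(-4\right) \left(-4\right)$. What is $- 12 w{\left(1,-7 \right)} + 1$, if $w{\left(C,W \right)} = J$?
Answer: $-191$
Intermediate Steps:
$J = 16$
$w{\left(C,W \right)} = 16$
$- 12 w{\left(1,-7 \right)} + 1 = \left(-12\right) 16 + 1 = -192 + 1 = -191$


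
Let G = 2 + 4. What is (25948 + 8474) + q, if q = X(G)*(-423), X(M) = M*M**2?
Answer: -56946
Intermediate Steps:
G = 6
X(M) = M**3
q = -91368 (q = 6**3*(-423) = 216*(-423) = -91368)
(25948 + 8474) + q = (25948 + 8474) - 91368 = 34422 - 91368 = -56946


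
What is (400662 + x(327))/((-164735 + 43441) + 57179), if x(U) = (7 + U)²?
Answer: -512218/64115 ≈ -7.9891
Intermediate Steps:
(400662 + x(327))/((-164735 + 43441) + 57179) = (400662 + (7 + 327)²)/((-164735 + 43441) + 57179) = (400662 + 334²)/(-121294 + 57179) = (400662 + 111556)/(-64115) = 512218*(-1/64115) = -512218/64115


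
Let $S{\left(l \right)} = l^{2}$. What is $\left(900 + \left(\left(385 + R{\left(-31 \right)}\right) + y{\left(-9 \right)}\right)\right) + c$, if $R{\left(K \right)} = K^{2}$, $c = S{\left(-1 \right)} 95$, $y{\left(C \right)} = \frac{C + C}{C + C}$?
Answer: $2342$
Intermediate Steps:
$y{\left(C \right)} = 1$ ($y{\left(C \right)} = \frac{2 C}{2 C} = 2 C \frac{1}{2 C} = 1$)
$c = 95$ ($c = \left(-1\right)^{2} \cdot 95 = 1 \cdot 95 = 95$)
$\left(900 + \left(\left(385 + R{\left(-31 \right)}\right) + y{\left(-9 \right)}\right)\right) + c = \left(900 + \left(\left(385 + \left(-31\right)^{2}\right) + 1\right)\right) + 95 = \left(900 + \left(\left(385 + 961\right) + 1\right)\right) + 95 = \left(900 + \left(1346 + 1\right)\right) + 95 = \left(900 + 1347\right) + 95 = 2247 + 95 = 2342$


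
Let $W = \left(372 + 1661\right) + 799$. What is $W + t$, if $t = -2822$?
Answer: $10$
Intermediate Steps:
$W = 2832$ ($W = 2033 + 799 = 2832$)
$W + t = 2832 - 2822 = 10$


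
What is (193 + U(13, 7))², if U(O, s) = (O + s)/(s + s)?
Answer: 1852321/49 ≈ 37803.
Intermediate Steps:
U(O, s) = (O + s)/(2*s) (U(O, s) = (O + s)/((2*s)) = (O + s)*(1/(2*s)) = (O + s)/(2*s))
(193 + U(13, 7))² = (193 + (½)*(13 + 7)/7)² = (193 + (½)*(⅐)*20)² = (193 + 10/7)² = (1361/7)² = 1852321/49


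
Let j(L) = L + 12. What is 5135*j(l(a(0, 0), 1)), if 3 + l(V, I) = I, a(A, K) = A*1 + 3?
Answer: 51350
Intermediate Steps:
a(A, K) = 3 + A (a(A, K) = A + 3 = 3 + A)
l(V, I) = -3 + I
j(L) = 12 + L
5135*j(l(a(0, 0), 1)) = 5135*(12 + (-3 + 1)) = 5135*(12 - 2) = 5135*10 = 51350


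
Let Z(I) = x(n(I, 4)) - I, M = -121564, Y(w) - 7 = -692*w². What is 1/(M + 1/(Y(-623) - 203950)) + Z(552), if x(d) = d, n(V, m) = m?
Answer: -17905950490799951/32675091646005 ≈ -548.00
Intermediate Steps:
Y(w) = 7 - 692*w²
Z(I) = 4 - I
1/(M + 1/(Y(-623) - 203950)) + Z(552) = 1/(-121564 + 1/((7 - 692*(-623)²) - 203950)) + (4 - 1*552) = 1/(-121564 + 1/((7 - 692*388129) - 203950)) + (4 - 552) = 1/(-121564 + 1/((7 - 268585268) - 203950)) - 548 = 1/(-121564 + 1/(-268585261 - 203950)) - 548 = 1/(-121564 + 1/(-268789211)) - 548 = 1/(-121564 - 1/268789211) - 548 = 1/(-32675091646005/268789211) - 548 = -268789211/32675091646005 - 548 = -17905950490799951/32675091646005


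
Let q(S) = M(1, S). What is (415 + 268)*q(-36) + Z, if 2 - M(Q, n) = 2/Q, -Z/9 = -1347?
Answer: 12123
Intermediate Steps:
Z = 12123 (Z = -9*(-1347) = 12123)
M(Q, n) = 2 - 2/Q
q(S) = 0 (q(S) = 2 - 2/1 = 2 - 2*1 = 2 - 2 = 0)
(415 + 268)*q(-36) + Z = (415 + 268)*0 + 12123 = 683*0 + 12123 = 0 + 12123 = 12123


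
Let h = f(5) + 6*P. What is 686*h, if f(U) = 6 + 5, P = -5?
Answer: -13034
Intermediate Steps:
f(U) = 11
h = -19 (h = 11 + 6*(-5) = 11 - 30 = -19)
686*h = 686*(-19) = -13034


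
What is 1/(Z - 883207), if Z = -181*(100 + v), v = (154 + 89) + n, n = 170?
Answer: -1/976060 ≈ -1.0245e-6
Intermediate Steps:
v = 413 (v = (154 + 89) + 170 = 243 + 170 = 413)
Z = -92853 (Z = -181*(100 + 413) = -181*513 = -92853)
1/(Z - 883207) = 1/(-92853 - 883207) = 1/(-976060) = -1/976060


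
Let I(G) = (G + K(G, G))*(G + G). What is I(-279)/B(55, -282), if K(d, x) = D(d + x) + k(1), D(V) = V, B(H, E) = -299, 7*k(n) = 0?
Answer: -467046/299 ≈ -1562.0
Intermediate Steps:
k(n) = 0 (k(n) = (⅐)*0 = 0)
K(d, x) = d + x (K(d, x) = (d + x) + 0 = d + x)
I(G) = 6*G² (I(G) = (G + (G + G))*(G + G) = (G + 2*G)*(2*G) = (3*G)*(2*G) = 6*G²)
I(-279)/B(55, -282) = (6*(-279)²)/(-299) = (6*77841)*(-1/299) = 467046*(-1/299) = -467046/299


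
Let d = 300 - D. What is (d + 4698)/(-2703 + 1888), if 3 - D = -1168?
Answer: -3827/815 ≈ -4.6957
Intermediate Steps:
D = 1171 (D = 3 - 1*(-1168) = 3 + 1168 = 1171)
d = -871 (d = 300 - 1*1171 = 300 - 1171 = -871)
(d + 4698)/(-2703 + 1888) = (-871 + 4698)/(-2703 + 1888) = 3827/(-815) = 3827*(-1/815) = -3827/815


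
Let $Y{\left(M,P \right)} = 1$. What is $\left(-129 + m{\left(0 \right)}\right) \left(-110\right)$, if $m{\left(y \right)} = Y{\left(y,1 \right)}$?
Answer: $14080$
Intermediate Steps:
$m{\left(y \right)} = 1$
$\left(-129 + m{\left(0 \right)}\right) \left(-110\right) = \left(-129 + 1\right) \left(-110\right) = \left(-128\right) \left(-110\right) = 14080$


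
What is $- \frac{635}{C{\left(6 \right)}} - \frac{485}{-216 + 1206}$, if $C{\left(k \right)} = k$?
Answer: $- \frac{10526}{99} \approx -106.32$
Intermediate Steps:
$- \frac{635}{C{\left(6 \right)}} - \frac{485}{-216 + 1206} = - \frac{635}{6} - \frac{485}{-216 + 1206} = \left(-635\right) \frac{1}{6} - \frac{485}{990} = - \frac{635}{6} - \frac{97}{198} = - \frac{10526}{99}$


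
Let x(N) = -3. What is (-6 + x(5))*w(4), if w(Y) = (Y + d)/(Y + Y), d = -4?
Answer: 0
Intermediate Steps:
w(Y) = (-4 + Y)/(2*Y) (w(Y) = (Y - 4)/(Y + Y) = (-4 + Y)/((2*Y)) = (-4 + Y)*(1/(2*Y)) = (-4 + Y)/(2*Y))
(-6 + x(5))*w(4) = (-6 - 3)*((½)*(-4 + 4)/4) = -9*0/(2*4) = -9*0 = 0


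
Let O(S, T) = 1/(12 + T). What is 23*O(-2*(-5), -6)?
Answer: 23/6 ≈ 3.8333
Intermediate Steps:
23*O(-2*(-5), -6) = 23/(12 - 6) = 23/6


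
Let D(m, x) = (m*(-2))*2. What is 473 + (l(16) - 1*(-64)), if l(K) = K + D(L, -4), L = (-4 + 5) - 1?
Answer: 553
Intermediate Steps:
L = 0 (L = 1 - 1 = 0)
D(m, x) = -4*m (D(m, x) = -2*m*2 = -4*m)
l(K) = K (l(K) = K - 4*0 = K + 0 = K)
473 + (l(16) - 1*(-64)) = 473 + (16 - 1*(-64)) = 473 + (16 + 64) = 473 + 80 = 553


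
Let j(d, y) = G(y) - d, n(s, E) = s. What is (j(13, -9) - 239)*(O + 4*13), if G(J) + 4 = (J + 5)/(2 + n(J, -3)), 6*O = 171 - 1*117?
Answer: -109068/7 ≈ -15581.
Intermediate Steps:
O = 9 (O = (171 - 1*117)/6 = (171 - 117)/6 = (⅙)*54 = 9)
G(J) = -4 + (5 + J)/(2 + J) (G(J) = -4 + (J + 5)/(2 + J) = -4 + (5 + J)/(2 + J))
j(d, y) = -d + 3*(-1 - y)/(2 + y) (j(d, y) = 3*(-1 - y)/(2 + y) - d = -d + 3*(-1 - y)/(2 + y))
(j(13, -9) - 239)*(O + 4*13) = ((-3 - 3*(-9) - 1*13*(2 - 9))/(2 - 9) - 239)*(9 + 4*13) = ((-3 + 27 - 1*13*(-7))/(-7) - 239)*(9 + 52) = (-(-3 + 27 + 91)/7 - 239)*61 = (-⅐*115 - 239)*61 = (-115/7 - 239)*61 = -1788/7*61 = -109068/7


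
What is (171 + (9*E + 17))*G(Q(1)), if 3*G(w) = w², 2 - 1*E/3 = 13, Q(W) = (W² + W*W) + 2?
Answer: -1744/3 ≈ -581.33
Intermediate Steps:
Q(W) = 2 + 2*W² (Q(W) = (W² + W²) + 2 = 2*W² + 2 = 2 + 2*W²)
E = -33 (E = 6 - 3*13 = 6 - 39 = -33)
G(w) = w²/3
(171 + (9*E + 17))*G(Q(1)) = (171 + (9*(-33) + 17))*((2 + 2*1²)²/3) = (171 + (-297 + 17))*((2 + 2*1)²/3) = (171 - 280)*((2 + 2)²/3) = -109*4²/3 = -109*16/3 = -1744/3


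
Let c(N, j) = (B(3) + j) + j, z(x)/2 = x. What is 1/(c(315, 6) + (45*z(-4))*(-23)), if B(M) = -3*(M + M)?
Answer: 1/8274 ≈ 0.00012086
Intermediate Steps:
B(M) = -6*M
z(x) = 2*x
c(N, j) = -18 + 2*j (c(N, j) = (-6*3 + j) + j = (-18 + j) + j = -18 + 2*j)
1/(c(315, 6) + (45*z(-4))*(-23)) = 1/((-18 + 2*6) + (45*(2*(-4)))*(-23)) = 1/((-18 + 12) + (45*(-8))*(-23)) = 1/(-6 - 360*(-23)) = 1/(-6 + 8280) = 1/8274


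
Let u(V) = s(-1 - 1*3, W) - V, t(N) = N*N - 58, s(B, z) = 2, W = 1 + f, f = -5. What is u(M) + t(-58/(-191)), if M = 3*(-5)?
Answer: -1492357/36481 ≈ -40.908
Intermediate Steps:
W = -4 (W = 1 - 5 = -4)
M = -15
t(N) = -58 + N² (t(N) = N² - 58 = -58 + N²)
u(V) = 2 - V
u(M) + t(-58/(-191)) = (2 - 1*(-15)) + (-58 + (-58/(-191))²) = (2 + 15) + (-58 + (-58*(-1/191))²) = 17 + (-58 + (58/191)²) = 17 + (-58 + 3364/36481) = 17 - 2112534/36481 = -1492357/36481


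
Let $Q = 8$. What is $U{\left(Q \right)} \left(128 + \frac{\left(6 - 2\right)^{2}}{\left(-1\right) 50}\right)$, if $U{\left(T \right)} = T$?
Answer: $\frac{25536}{25} \approx 1021.4$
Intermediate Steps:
$U{\left(Q \right)} \left(128 + \frac{\left(6 - 2\right)^{2}}{\left(-1\right) 50}\right) = 8 \left(128 + \frac{\left(6 - 2\right)^{2}}{\left(-1\right) 50}\right) = 8 \left(128 + \frac{4^{2}}{-50}\right) = 8 \left(128 + 16 \left(- \frac{1}{50}\right)\right) = 8 \left(128 - \frac{8}{25}\right) = 8 \cdot \frac{3192}{25} = \frac{25536}{25}$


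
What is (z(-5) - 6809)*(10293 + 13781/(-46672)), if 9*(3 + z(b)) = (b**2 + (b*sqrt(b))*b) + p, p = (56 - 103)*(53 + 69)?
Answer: -10731233727985/140016 + 12009527875*I*sqrt(5)/420048 ≈ -7.6643e+7 + 63931.0*I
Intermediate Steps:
p = -5734 (p = -47*122 = -5734)
z(b) = -5761/9 + b**2/9 + b**(5/2)/9 (z(b) = -3 + ((b**2 + (b*sqrt(b))*b) - 5734)/9 = -3 + ((b**2 + b**(3/2)*b) - 5734)/9 = -3 + ((b**2 + b**(5/2)) - 5734)/9 = -3 + (-5734 + b**2 + b**(5/2))/9 = -3 + (-5734/9 + b**2/9 + b**(5/2)/9) = -5761/9 + b**2/9 + b**(5/2)/9)
(z(-5) - 6809)*(10293 + 13781/(-46672)) = ((-5761/9 + (1/9)*(-5)**2 + (-5)**(5/2)/9) - 6809)*(10293 + 13781/(-46672)) = ((-5761/9 + (1/9)*25 + (25*I*sqrt(5))/9) - 6809)*(10293 + 13781*(-1/46672)) = ((-5761/9 + 25/9 + 25*I*sqrt(5)/9) - 6809)*(10293 - 13781/46672) = ((-1912/3 + 25*I*sqrt(5)/9) - 6809)*(480381115/46672) = (-22339/3 + 25*I*sqrt(5)/9)*(480381115/46672) = -10731233727985/140016 + 12009527875*I*sqrt(5)/420048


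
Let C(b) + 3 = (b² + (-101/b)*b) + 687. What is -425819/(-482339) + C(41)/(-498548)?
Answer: 52799798829/60117285943 ≈ 0.87828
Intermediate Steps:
C(b) = 583 + b² (C(b) = -3 + ((b² + (-101/b)*b) + 687) = -3 + ((b² - 101) + 687) = -3 + ((-101 + b²) + 687) = -3 + (586 + b²) = 583 + b²)
-425819/(-482339) + C(41)/(-498548) = -425819/(-482339) + (583 + 41²)/(-498548) = -425819*(-1/482339) + (583 + 1681)*(-1/498548) = 425819/482339 + 2264*(-1/498548) = 425819/482339 - 566/124637 = 52799798829/60117285943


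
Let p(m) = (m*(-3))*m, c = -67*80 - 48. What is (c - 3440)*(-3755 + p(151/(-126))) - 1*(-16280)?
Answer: 6289663396/189 ≈ 3.3279e+7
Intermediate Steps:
c = -5408 (c = -5360 - 48 = -5408)
p(m) = -3*m² (p(m) = (-3*m)*m = -3*m²)
(c - 3440)*(-3755 + p(151/(-126))) - 1*(-16280) = (-5408 - 3440)*(-3755 - 3*(151/(-126))²) - 1*(-16280) = -8848*(-3755 - 3*(151*(-1/126))²) + 16280 = -8848*(-3755 - 3*(-151/126)²) + 16280 = -8848*(-3755 - 3*22801/15876) + 16280 = -8848*(-3755 - 22801/5292) + 16280 = -8848*(-19894261/5292) + 16280 = 6286586476/189 + 16280 = 6289663396/189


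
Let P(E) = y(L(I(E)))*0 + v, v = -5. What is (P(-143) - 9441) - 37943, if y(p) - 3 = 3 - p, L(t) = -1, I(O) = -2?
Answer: -47389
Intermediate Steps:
y(p) = 6 - p (y(p) = 3 + (3 - p) = 6 - p)
P(E) = -5 (P(E) = (6 - 1*(-1))*0 - 5 = (6 + 1)*0 - 5 = 7*0 - 5 = 0 - 5 = -5)
(P(-143) - 9441) - 37943 = (-5 - 9441) - 37943 = -9446 - 37943 = -47389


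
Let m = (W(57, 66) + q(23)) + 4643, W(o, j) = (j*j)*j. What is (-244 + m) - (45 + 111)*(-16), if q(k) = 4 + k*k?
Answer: 294924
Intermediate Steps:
q(k) = 4 + k**2
W(o, j) = j**3 (W(o, j) = j**2*j = j**3)
m = 292672 (m = (66**3 + (4 + 23**2)) + 4643 = (287496 + (4 + 529)) + 4643 = (287496 + 533) + 4643 = 288029 + 4643 = 292672)
(-244 + m) - (45 + 111)*(-16) = (-244 + 292672) - (45 + 111)*(-16) = 292428 - 156*(-16) = 292428 - 1*(-2496) = 292428 + 2496 = 294924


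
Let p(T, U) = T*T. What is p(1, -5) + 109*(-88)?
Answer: -9591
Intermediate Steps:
p(T, U) = T²
p(1, -5) + 109*(-88) = 1² + 109*(-88) = 1 - 9592 = -9591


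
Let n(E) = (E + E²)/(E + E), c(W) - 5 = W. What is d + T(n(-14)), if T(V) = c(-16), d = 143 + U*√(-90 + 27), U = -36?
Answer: 132 - 108*I*√7 ≈ 132.0 - 285.74*I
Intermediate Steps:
c(W) = 5 + W
n(E) = (E + E²)/(2*E) (n(E) = (E + E²)/((2*E)) = (E + E²)*(1/(2*E)) = (E + E²)/(2*E))
d = 143 - 108*I*√7 (d = 143 - 36*√(-90 + 27) = 143 - 108*I*√7 ≈ 143.0 - 285.74*I)
T(V) = -11 (T(V) = 5 - 16 = -11)
d + T(n(-14)) = (143 - 108*I*√7) - 11 = 132 - 108*I*√7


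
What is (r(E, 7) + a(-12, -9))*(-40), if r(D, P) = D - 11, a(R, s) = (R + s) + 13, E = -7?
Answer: 1040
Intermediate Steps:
a(R, s) = 13 + R + s
r(D, P) = -11 + D
(r(E, 7) + a(-12, -9))*(-40) = ((-11 - 7) + (13 - 12 - 9))*(-40) = (-18 - 8)*(-40) = -26*(-40) = 1040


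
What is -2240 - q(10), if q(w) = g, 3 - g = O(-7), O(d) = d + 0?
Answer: -2250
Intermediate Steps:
O(d) = d
g = 10 (g = 3 - 1*(-7) = 3 + 7 = 10)
q(w) = 10
-2240 - q(10) = -2240 - 1*10 = -2240 - 10 = -2250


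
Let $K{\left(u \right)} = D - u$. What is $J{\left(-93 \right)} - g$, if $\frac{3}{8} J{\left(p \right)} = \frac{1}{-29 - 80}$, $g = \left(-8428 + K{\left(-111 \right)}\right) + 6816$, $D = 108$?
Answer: $\frac{455503}{327} \approx 1393.0$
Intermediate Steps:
$K{\left(u \right)} = 108 - u$
$g = -1393$ ($g = \left(-8428 + \left(108 - -111\right)\right) + 6816 = \left(-8428 + \left(108 + 111\right)\right) + 6816 = \left(-8428 + 219\right) + 6816 = -8209 + 6816 = -1393$)
$J{\left(p \right)} = - \frac{8}{327}$ ($J{\left(p \right)} = \frac{8}{3 \left(-29 - 80\right)} = \frac{8}{3 \left(-109\right)} = \frac{8}{3} \left(- \frac{1}{109}\right) = - \frac{8}{327}$)
$J{\left(-93 \right)} - g = - \frac{8}{327} - -1393 = - \frac{8}{327} + 1393 = \frac{455503}{327}$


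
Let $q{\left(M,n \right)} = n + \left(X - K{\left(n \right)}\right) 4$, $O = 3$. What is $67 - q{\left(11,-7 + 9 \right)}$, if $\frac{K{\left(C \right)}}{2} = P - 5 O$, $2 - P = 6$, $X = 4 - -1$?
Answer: $-107$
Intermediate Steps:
$X = 5$ ($X = 4 + 1 = 5$)
$P = -4$ ($P = 2 - 6 = -4$)
$K{\left(C \right)} = -38$ ($K{\left(C \right)} = 2 \left(-4 - 15\right) = 2 \left(-19\right) = -38$)
$q{\left(M,n \right)} = 172 + n$ ($q{\left(M,n \right)} = n + \left(5 - -38\right) 4 = n + \left(5 + 38\right) 4 = n + 43 \cdot 4 = n + 172 = 172 + n$)
$67 - q{\left(11,-7 + 9 \right)} = 67 - \left(172 + \left(-7 + 9\right)\right) = 67 - \left(172 + 2\right) = 67 - 174 = -107$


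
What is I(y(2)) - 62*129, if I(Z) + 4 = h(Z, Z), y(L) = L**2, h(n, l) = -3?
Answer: -8005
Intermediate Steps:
I(Z) = -7 (I(Z) = -4 - 3 = -7)
I(y(2)) - 62*129 = -7 - 62*129 = -7 - 7998 = -8005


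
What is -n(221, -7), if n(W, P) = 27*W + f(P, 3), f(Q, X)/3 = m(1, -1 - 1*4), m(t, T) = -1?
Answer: -5964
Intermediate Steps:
f(Q, X) = -3 (f(Q, X) = 3*(-1) = -3)
n(W, P) = -3 + 27*W (n(W, P) = 27*W - 3 = -3 + 27*W)
-n(221, -7) = -(-3 + 27*221) = -(-3 + 5967) = -1*5964 = -5964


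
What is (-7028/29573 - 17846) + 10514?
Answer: -216836264/29573 ≈ -7332.2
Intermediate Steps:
(-7028/29573 - 17846) + 10514 = -527766786/29573 + 10514 = -216836264/29573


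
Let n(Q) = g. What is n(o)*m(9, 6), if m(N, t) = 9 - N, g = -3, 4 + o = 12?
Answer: 0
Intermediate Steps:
o = 8 (o = -4 + 12 = 8)
n(Q) = -3
n(o)*m(9, 6) = -3*(9 - 1*9) = -3*(9 - 9) = -3*0 = 0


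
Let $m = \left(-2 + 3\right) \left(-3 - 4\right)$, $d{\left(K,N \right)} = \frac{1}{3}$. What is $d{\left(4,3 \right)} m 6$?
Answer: $-14$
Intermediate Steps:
$d{\left(K,N \right)} = \frac{1}{3}$
$m = -7$ ($m = 1 \left(-7\right) = -7$)
$d{\left(4,3 \right)} m 6 = \frac{1}{3} \left(-7\right) 6 = \left(- \frac{7}{3}\right) 6 = -14$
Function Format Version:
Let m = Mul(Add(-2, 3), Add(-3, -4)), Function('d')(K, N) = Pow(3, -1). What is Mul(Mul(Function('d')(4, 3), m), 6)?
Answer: -14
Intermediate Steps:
Function('d')(K, N) = Rational(1, 3)
m = -7 (m = Mul(1, -7) = -7)
Mul(Mul(Function('d')(4, 3), m), 6) = Mul(Mul(Rational(1, 3), -7), 6) = Mul(Rational(-7, 3), 6) = -14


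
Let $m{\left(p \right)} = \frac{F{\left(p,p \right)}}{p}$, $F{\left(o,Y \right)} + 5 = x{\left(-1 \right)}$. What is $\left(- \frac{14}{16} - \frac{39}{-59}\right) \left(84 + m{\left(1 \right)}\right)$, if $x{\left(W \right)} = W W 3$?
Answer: $- \frac{4141}{236} \approx -17.547$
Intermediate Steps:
$x{\left(W \right)} = 3 W^{2}$ ($x{\left(W \right)} = W^{2} \cdot 3 = 3 W^{2}$)
$F{\left(o,Y \right)} = -2$ ($F{\left(o,Y \right)} = -5 + 3 \left(-1\right)^{2} = -5 + 3 \cdot 1 = -5 + 3 = -2$)
$m{\left(p \right)} = - \frac{2}{p}$
$\left(- \frac{14}{16} - \frac{39}{-59}\right) \left(84 + m{\left(1 \right)}\right) = \left(- \frac{14}{16} - \frac{39}{-59}\right) \left(84 - \frac{2}{1}\right) = \left(\left(-14\right) \frac{1}{16} - - \frac{39}{59}\right) \left(84 - 2\right) = \left(- \frac{7}{8} + \frac{39}{59}\right) \left(84 - 2\right) = \left(- \frac{101}{472}\right) 82 = - \frac{4141}{236}$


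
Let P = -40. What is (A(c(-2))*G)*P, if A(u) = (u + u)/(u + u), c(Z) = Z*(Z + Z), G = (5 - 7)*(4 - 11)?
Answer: -560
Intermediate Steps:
G = 14 (G = -2*(-7) = 14)
c(Z) = 2*Z**2 (c(Z) = Z*(2*Z) = 2*Z**2)
A(u) = 1 (A(u) = (2*u)/((2*u)) = (2*u)*(1/(2*u)) = 1)
(A(c(-2))*G)*P = (1*14)*(-40) = 14*(-40) = -560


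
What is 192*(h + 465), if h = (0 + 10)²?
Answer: 108480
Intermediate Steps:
h = 100 (h = 10² = 100)
192*(h + 465) = 192*(100 + 465) = 192*565 = 108480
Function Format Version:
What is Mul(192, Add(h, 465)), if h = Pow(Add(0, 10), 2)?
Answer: 108480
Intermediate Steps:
h = 100 (h = Pow(10, 2) = 100)
Mul(192, Add(h, 465)) = Mul(192, Add(100, 465)) = Mul(192, 565) = 108480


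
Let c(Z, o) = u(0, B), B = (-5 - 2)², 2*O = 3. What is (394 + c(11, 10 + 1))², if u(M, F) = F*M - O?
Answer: 616225/4 ≈ 1.5406e+5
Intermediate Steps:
O = 3/2 (O = (½)*3 = 3/2 ≈ 1.5000)
B = 49 (B = (-7)² = 49)
u(M, F) = -3/2 + F*M (u(M, F) = F*M - 1*3/2 = F*M - 3/2 = -3/2 + F*M)
c(Z, o) = -3/2 (c(Z, o) = -3/2 + 49*0 = -3/2 + 0 = -3/2)
(394 + c(11, 10 + 1))² = (394 - 3/2)² = (785/2)² = 616225/4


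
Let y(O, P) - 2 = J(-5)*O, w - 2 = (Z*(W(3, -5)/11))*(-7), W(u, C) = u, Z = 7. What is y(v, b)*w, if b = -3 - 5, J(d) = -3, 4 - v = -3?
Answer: 2375/11 ≈ 215.91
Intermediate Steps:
v = 7 (v = 4 - 1*(-3) = 4 + 3 = 7)
b = -8
w = -125/11 (w = 2 + (7*(3/11))*(-7) = 2 + (21/11)*(-7) = 2 - 147/11 = -125/11 ≈ -11.364)
y(O, P) = 2 - 3*O
y(v, b)*w = (2 - 3*7)*(-125/11) = (2 - 21)*(-125/11) = -19*(-125/11) = 2375/11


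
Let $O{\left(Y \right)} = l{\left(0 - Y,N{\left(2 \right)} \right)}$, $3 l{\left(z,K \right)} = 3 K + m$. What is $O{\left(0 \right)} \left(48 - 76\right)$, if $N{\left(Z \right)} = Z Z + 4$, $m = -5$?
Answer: $- \frac{532}{3} \approx -177.33$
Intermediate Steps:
$N{\left(Z \right)} = 4 + Z^{2}$ ($N{\left(Z \right)} = Z^{2} + 4 = 4 + Z^{2}$)
$l{\left(z,K \right)} = - \frac{5}{3} + K$ ($l{\left(z,K \right)} = \frac{3 K - 5}{3} = \frac{-5 + 3 K}{3} = - \frac{5}{3} + K$)
$O{\left(Y \right)} = \frac{19}{3}$ ($O{\left(Y \right)} = - \frac{5}{3} + \left(4 + 2^{2}\right) = - \frac{5}{3} + \left(4 + 4\right) = - \frac{5}{3} + 8 = \frac{19}{3}$)
$O{\left(0 \right)} \left(48 - 76\right) = \frac{19 \left(48 - 76\right)}{3} = \frac{19}{3} \left(-28\right) = - \frac{532}{3}$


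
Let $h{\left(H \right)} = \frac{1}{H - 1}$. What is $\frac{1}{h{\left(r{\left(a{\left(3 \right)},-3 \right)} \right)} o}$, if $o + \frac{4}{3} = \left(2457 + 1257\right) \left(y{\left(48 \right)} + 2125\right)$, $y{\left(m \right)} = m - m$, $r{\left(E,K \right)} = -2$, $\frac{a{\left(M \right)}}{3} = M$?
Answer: $- \frac{9}{23676746} \approx -3.8012 \cdot 10^{-7}$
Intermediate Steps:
$a{\left(M \right)} = 3 M$
$h{\left(H \right)} = \frac{1}{-1 + H}$
$y{\left(m \right)} = 0$
$o = \frac{23676746}{3}$ ($o = - \frac{4}{3} + \left(2457 + 1257\right) \left(0 + 2125\right) = - \frac{4}{3} + 3714 \cdot 2125 = - \frac{4}{3} + 7892250 = \frac{23676746}{3} \approx 7.8922 \cdot 10^{6}$)
$\frac{1}{h{\left(r{\left(a{\left(3 \right)},-3 \right)} \right)} o} = \frac{1}{\frac{1}{-1 - 2} \cdot \frac{23676746}{3}} = \frac{1}{\frac{1}{-3} \cdot \frac{23676746}{3}} = \frac{1}{\left(- \frac{1}{3}\right) \frac{23676746}{3}} = \frac{1}{- \frac{23676746}{9}} = - \frac{9}{23676746}$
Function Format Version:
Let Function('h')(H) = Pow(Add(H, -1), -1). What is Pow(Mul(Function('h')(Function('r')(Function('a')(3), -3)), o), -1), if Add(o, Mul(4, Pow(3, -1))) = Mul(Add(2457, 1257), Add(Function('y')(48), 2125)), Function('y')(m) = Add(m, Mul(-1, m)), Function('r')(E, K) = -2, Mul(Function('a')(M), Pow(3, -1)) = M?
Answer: Rational(-9, 23676746) ≈ -3.8012e-7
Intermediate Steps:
Function('a')(M) = Mul(3, M)
Function('h')(H) = Pow(Add(-1, H), -1)
Function('y')(m) = 0
o = Rational(23676746, 3) (o = Add(Rational(-4, 3), Mul(Add(2457, 1257), Add(0, 2125))) = Add(Rational(-4, 3), Mul(3714, 2125)) = Add(Rational(-4, 3), 7892250) = Rational(23676746, 3) ≈ 7.8922e+6)
Pow(Mul(Function('h')(Function('r')(Function('a')(3), -3)), o), -1) = Pow(Mul(Pow(Add(-1, -2), -1), Rational(23676746, 3)), -1) = Pow(Mul(Pow(-3, -1), Rational(23676746, 3)), -1) = Pow(Mul(Rational(-1, 3), Rational(23676746, 3)), -1) = Pow(Rational(-23676746, 9), -1) = Rational(-9, 23676746)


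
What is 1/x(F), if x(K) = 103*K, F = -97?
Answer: -1/9991 ≈ -0.00010009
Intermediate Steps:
1/x(F) = 1/(103*(-97)) = 1/(-9991) = -1/9991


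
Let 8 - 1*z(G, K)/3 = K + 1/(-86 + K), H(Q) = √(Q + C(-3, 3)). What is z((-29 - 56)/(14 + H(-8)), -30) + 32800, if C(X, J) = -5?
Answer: 3818027/116 ≈ 32914.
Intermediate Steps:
H(Q) = √(-5 + Q) (H(Q) = √(Q - 5) = √(-5 + Q))
z(G, K) = 24 - 3*K - 3/(-86 + K) (z(G, K) = 24 - 3*(K + 1/(-86 + K)) = 24 + (-3*K - 3/(-86 + K)) = 24 - 3*K - 3/(-86 + K))
z((-29 - 56)/(14 + H(-8)), -30) + 32800 = 3*(-689 - 1*(-30)² + 94*(-30))/(-86 - 30) + 32800 = 3*(-689 - 1*900 - 2820)/(-116) + 32800 = 3*(-1/116)*(-689 - 900 - 2820) + 32800 = 3*(-1/116)*(-4409) + 32800 = 13227/116 + 32800 = 3818027/116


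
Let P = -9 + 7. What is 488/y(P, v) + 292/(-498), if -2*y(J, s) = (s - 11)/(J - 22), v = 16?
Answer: 5831846/1245 ≈ 4684.2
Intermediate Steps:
P = -2
y(J, s) = -(-11 + s)/(2*(-22 + J)) (y(J, s) = -(s - 11)/(2*(J - 22)) = -(-11 + s)/(2*(-22 + J)))
488/y(P, v) + 292/(-498) = 488/(((11 - 1*16)/(2*(-22 - 2)))) + 292/(-498) = 488/(((1/2)*(11 - 16)/(-24))) + 292*(-1/498) = 488/(((1/2)*(-1/24)*(-5))) - 146/249 = 488/(5/48) - 146/249 = 488*(48/5) - 146/249 = 23424/5 - 146/249 = 5831846/1245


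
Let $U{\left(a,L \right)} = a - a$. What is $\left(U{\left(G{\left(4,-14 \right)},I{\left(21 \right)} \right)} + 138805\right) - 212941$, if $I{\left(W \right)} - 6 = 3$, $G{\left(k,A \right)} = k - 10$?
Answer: $-74136$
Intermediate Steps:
$G{\left(k,A \right)} = -10 + k$
$I{\left(W \right)} = 9$ ($I{\left(W \right)} = 6 + 3 = 9$)
$U{\left(a,L \right)} = 0$
$\left(U{\left(G{\left(4,-14 \right)},I{\left(21 \right)} \right)} + 138805\right) - 212941 = \left(0 + 138805\right) - 212941 = 138805 - 212941 = -74136$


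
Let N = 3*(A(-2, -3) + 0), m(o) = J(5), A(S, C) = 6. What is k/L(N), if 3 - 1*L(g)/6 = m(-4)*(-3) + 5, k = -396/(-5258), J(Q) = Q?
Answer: 3/3107 ≈ 0.00096556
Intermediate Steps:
m(o) = 5
k = 18/239 (k = -396*(-1/5258) = 18/239 ≈ 0.075314)
N = 18 (N = 3*(6 + 0) = 3*6 = 18)
L(g) = 78 (L(g) = 18 - 6*(5*(-3) + 5) = 18 - 6*(-15 + 5) = 18 - 6*(-10) = 18 + 60 = 78)
k/L(N) = (18/239)/78 = (18/239)*(1/78) = 3/3107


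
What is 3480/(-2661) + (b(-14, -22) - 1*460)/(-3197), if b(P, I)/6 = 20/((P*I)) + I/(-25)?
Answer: -6363143218/5458797575 ≈ -1.1657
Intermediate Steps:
b(P, I) = -6*I/25 + 120/(I*P) (b(P, I) = 6*(20/((P*I)) + I/(-25)) = 6*(20/((I*P)) + I*(-1/25)) = 6*(20*(1/(I*P)) - I/25) = 6*(20/(I*P) - I/25) = 6*(-I/25 + 20/(I*P)) = -6*I/25 + 120/(I*P))
3480/(-2661) + (b(-14, -22) - 1*460)/(-3197) = 3480/(-2661) + ((-6/25*(-22) + 120/(-22*(-14))) - 1*460)/(-3197) = 3480*(-1/2661) + ((132/25 + 120*(-1/22)*(-1/14)) - 460)*(-1/3197) = -1160/887 + ((132/25 + 30/77) - 460)*(-1/3197) = -1160/887 + (10914/1925 - 460)*(-1/3197) = -1160/887 - 874586/1925*(-1/3197) = -1160/887 + 874586/6154225 = -6363143218/5458797575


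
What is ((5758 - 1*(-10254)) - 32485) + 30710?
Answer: 14237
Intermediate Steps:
((5758 - 1*(-10254)) - 32485) + 30710 = ((5758 + 10254) - 32485) + 30710 = (16012 - 32485) + 30710 = -16473 + 30710 = 14237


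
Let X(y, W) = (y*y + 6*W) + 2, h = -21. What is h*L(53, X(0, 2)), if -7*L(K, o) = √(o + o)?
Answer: 6*√7 ≈ 15.875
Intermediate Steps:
X(y, W) = 2 + y² + 6*W (X(y, W) = (y² + 6*W) + 2 = 2 + y² + 6*W)
L(K, o) = -√2*√o/7 (L(K, o) = -√(o + o)/7 = -√2*√o/7)
h*L(53, X(0, 2)) = -(-3)*√2*√(2 + 0² + 6*2) = -(-3)*√2*√(2 + 0 + 12) = -(-3)*√2*√14 = -(-6)*√7 = 6*√7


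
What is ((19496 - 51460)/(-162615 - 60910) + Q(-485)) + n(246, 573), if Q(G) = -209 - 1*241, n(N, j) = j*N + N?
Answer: 31462069814/223525 ≈ 1.4075e+5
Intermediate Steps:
n(N, j) = N + N*j (n(N, j) = N*j + N = N + N*j)
Q(G) = -450 (Q(G) = -209 - 241 = -450)
((19496 - 51460)/(-162615 - 60910) + Q(-485)) + n(246, 573) = ((19496 - 51460)/(-162615 - 60910) - 450) + 246*(1 + 573) = (-31964/(-223525) - 450) + 246*574 = (-31964*(-1/223525) - 450) + 141204 = (31964/223525 - 450) + 141204 = -100554286/223525 + 141204 = 31462069814/223525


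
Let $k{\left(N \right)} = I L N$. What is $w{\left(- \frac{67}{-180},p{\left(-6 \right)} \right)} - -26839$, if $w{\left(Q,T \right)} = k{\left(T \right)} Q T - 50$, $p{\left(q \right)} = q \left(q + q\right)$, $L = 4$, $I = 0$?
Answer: $26789$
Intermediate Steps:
$k{\left(N \right)} = 0$ ($k{\left(N \right)} = 0 \cdot 4 N = 0 N = 0$)
$p{\left(q \right)} = 2 q^{2}$ ($p{\left(q \right)} = q 2 q = 2 q^{2}$)
$w{\left(Q,T \right)} = -50$ ($w{\left(Q,T \right)} = 0 Q T - 50 = 0 T - 50 = 0 - 50 = -50$)
$w{\left(- \frac{67}{-180},p{\left(-6 \right)} \right)} - -26839 = -50 - -26839 = -50 + 26839 = 26789$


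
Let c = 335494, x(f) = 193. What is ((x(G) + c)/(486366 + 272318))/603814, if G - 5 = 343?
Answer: 335687/458104020776 ≈ 7.3277e-7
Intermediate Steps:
G = 348 (G = 5 + 343 = 348)
((x(G) + c)/(486366 + 272318))/603814 = ((193 + 335494)/(486366 + 272318))/603814 = (335687/758684)*(1/603814) = 335687/458104020776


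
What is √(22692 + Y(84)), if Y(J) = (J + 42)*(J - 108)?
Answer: 2*√4917 ≈ 140.24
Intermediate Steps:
Y(J) = (-108 + J)*(42 + J) (Y(J) = (42 + J)*(-108 + J) = (-108 + J)*(42 + J))
√(22692 + Y(84)) = √(22692 + (-4536 + 84² - 66*84)) = √(22692 + (-4536 + 7056 - 5544)) = √(22692 - 3024) = √19668 = 2*√4917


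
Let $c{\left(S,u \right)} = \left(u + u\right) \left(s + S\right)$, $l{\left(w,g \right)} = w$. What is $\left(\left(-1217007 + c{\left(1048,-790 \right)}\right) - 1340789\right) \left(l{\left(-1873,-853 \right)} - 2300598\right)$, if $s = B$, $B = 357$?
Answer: $11000506486816$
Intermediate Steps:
$s = 357$
$c{\left(S,u \right)} = 2 u \left(357 + S\right)$ ($c{\left(S,u \right)} = \left(u + u\right) \left(357 + S\right) = 2 u \left(357 + S\right)$)
$\left(\left(-1217007 + c{\left(1048,-790 \right)}\right) - 1340789\right) \left(l{\left(-1873,-853 \right)} - 2300598\right) = \left(\left(-1217007 + 2 \left(-790\right) \left(357 + 1048\right)\right) - 1340789\right) \left(-1873 - 2300598\right) = \left(\left(-1217007 + 2 \left(-790\right) 1405\right) - 1340789\right) \left(-2302471\right) = \left(\left(-1217007 - 2219900\right) - 1340789\right) \left(-2302471\right) = \left(-3436907 - 1340789\right) \left(-2302471\right) = \left(-4777696\right) \left(-2302471\right) = 11000506486816$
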